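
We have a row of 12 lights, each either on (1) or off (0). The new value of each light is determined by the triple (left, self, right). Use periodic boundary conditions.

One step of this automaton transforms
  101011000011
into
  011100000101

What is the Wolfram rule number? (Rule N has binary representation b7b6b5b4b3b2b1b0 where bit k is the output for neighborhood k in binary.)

166

position 11: 111 → 1  (bit 7 = 1)
position 0: 110 → 0  (bit 6 = 0)
position 1: 101 → 1  (bit 5 = 1)
position 6: 100 → 0  (bit 4 = 0)
position 4: 011 → 0  (bit 3 = 0)
position 2: 010 → 1  (bit 2 = 1)
position 9: 001 → 1  (bit 1 = 1)
position 7: 000 → 0  (bit 0 = 0)
bits b7..b0 = 10100110 = 166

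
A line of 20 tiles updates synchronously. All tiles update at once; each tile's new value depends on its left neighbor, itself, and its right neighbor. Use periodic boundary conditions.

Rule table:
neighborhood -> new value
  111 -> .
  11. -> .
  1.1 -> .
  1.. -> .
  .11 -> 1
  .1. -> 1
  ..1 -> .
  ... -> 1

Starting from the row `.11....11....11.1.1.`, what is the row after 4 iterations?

.1..11.1..11.1..1.1.
.1..1..1..1..1..1.1.
.1..1..1..1..1..1.1.  (fixed point — unchanged through iteration 4)

.1..1..1..1..1..1.1.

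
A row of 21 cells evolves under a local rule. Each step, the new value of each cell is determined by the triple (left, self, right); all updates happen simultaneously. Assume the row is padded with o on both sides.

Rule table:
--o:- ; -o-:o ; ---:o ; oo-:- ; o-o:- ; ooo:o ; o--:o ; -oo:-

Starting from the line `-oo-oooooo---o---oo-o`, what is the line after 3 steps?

-----oooo-oo-ooo-----
oooo--oo------o-oooo-
ooo-o---ooooo-o--oo--

ooo-o---ooooo-o--oo--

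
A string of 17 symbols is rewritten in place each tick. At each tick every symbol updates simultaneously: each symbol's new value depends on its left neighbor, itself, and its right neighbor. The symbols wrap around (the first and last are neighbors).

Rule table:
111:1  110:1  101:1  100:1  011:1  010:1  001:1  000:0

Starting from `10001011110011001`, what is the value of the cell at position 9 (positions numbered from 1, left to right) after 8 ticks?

tick 1: 11011111111111111
tick 2: 11111111111111111
tick 3: 11111111111111111  (fixed point — unchanged through tick 8)
position 9 holds 1

1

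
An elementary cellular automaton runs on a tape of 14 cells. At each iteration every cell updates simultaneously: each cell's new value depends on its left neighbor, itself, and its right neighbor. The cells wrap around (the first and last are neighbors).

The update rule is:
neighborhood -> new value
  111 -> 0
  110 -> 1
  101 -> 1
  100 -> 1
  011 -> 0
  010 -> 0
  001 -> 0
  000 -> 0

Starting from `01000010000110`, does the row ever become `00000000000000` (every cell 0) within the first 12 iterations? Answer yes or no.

00100001000011
10010000100001
11001000010000
01100100001000
00110010000100
00011001000010
00001100100001
10000110010000
01000011001000
00100001100100
00010000110010
00001000011001
iteration 12 is 00001000011001, still not uniform 0

no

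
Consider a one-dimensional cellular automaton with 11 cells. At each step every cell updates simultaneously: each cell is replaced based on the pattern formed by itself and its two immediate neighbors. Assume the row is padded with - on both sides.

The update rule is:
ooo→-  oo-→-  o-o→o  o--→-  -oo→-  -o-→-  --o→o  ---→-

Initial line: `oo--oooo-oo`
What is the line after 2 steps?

---o----o--
--o----o---

--o----o---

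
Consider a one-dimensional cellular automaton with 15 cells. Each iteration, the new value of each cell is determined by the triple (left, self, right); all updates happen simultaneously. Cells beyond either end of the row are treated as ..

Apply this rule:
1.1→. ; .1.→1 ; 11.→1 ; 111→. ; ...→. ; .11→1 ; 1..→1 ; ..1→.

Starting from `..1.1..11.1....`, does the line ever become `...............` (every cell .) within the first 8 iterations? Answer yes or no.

no

..1.11.11.11...
..1.11.11.111..
..1.11.11.1.11.
..1.11.11.1.111
..1.11.11.1.1.1
..1.11.11.1.1.1  (fixed point — unchanged through iteration 8)
iteration 8 is ..1.11.11.1.1.1, still not uniform .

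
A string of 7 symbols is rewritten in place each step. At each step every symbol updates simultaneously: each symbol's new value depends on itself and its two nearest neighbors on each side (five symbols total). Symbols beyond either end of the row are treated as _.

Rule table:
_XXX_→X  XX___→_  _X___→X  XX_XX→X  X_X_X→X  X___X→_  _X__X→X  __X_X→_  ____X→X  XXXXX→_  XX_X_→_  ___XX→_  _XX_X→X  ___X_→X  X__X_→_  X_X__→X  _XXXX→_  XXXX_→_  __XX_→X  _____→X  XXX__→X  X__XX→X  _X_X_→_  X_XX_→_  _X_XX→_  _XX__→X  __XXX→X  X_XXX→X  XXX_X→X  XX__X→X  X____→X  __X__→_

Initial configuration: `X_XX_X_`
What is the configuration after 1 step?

___X_XX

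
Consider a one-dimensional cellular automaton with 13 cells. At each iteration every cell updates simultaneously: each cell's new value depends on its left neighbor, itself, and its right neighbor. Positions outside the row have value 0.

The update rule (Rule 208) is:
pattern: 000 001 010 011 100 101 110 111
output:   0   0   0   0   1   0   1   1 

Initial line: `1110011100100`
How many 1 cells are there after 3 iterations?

iteration 1: 0111001110010
iteration 2: 0011100111001
iteration 3: 0001110011100
count of 1: 6

6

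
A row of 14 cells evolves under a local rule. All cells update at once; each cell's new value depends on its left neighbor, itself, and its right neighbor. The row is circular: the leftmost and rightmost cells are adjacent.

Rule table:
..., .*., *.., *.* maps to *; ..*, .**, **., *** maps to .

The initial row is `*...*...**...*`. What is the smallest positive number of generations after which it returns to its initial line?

generation 1: .**.***...**..
generation 2: ...*...**...**
generation 3: **.***...**...
generation 4: ..*...**...**.
generation 5: *.***...**...*
generation 6: .*...**...**..
generation 7: .***...**...**
generation 8: *...**...**...
generation 9: ***...**...**.
generation 10: ...**...**...*
generation 11: **...**...**.*
generation 12: ..**...**...*.
generation 13: *...**...**.**
generation 14: .**...**...*..
generation 15: ...**...**.***
generation 16: **...**...*...
generation 17: ..**...**.***.
generation 18: *...**...*...*
generation 19: .**...**.***..
generation 20: ...**...*...**
generation 21: **...**.***...
generation 22: ..**...*...**.
generation 23: *...**.***...*
generation 24: .**...*...**..
generation 25: ...**.***...**
generation 26: **...*...**...
generation 27: ..**.***...**.
generation 28: *...*...**...*

28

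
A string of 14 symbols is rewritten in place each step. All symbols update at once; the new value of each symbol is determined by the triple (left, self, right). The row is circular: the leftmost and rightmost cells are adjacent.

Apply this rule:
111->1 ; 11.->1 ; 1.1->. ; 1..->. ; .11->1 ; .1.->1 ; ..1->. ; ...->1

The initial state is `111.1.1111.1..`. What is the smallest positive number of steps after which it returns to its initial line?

111.1.1111.1..

1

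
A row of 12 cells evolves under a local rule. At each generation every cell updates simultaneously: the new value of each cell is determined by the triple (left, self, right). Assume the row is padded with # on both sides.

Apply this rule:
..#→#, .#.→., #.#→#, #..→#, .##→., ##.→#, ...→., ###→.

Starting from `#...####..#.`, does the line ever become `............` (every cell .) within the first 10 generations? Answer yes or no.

generation 1: ##.#...###.#
generation 2: .##.#.#..##.
generation 3: #.##.#.##.##
generation 4: ##.##.#.##..
generation 5: .##.##.#.###
generation 6: #.##.##.#...
generation 7: ##.##.##.#.#
generation 8: .##.##.##.#.
generation 9: #.##.##.##.#
generation 10: ##.##.##.##.
generation 10 is ##.##.##.##., still not uniform .

no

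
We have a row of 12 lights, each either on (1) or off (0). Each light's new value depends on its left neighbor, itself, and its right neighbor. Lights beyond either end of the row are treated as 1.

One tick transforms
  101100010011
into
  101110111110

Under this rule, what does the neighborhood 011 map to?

1

At position 2 the neighborhood is 011; the next row has 1 there.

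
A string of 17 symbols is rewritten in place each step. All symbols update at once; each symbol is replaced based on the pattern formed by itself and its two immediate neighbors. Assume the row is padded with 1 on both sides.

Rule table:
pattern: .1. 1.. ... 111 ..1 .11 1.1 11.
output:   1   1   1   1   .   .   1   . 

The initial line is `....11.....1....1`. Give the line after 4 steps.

.111.111..1.1..11

111...1111.1111..
11.11..11.1.11.1.
1.1..1...111..111
.111.111..1.1..11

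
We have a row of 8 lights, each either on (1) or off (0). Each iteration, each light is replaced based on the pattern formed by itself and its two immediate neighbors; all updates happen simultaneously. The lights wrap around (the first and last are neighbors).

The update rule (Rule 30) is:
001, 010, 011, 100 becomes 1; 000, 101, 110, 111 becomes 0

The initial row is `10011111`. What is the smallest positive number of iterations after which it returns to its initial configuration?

01110000
11001000
10111101
00100001
11110011
00001110
00011001
10110111
00100100
01111110
11000001
00100011
11110110
10000100
11001111
00111000
01100100
11011110
10010000
11111001
00000111
10001100
11011011
00010010
00111111
11100000
10010001
01111011
01000010
11100111
00011100
00110010
01101111
01001000
11111100
10000011
01000110
11101101
00001001
10011111

40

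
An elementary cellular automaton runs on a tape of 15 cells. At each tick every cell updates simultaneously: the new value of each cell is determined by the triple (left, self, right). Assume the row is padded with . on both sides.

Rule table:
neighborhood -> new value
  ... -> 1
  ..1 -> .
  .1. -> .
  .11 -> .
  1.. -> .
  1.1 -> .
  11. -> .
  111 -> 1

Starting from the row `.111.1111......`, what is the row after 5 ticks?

..1...11..11111
1...1......111.
..1...1111..1..
1...1..11.....1
..1.......111..

..1.......111..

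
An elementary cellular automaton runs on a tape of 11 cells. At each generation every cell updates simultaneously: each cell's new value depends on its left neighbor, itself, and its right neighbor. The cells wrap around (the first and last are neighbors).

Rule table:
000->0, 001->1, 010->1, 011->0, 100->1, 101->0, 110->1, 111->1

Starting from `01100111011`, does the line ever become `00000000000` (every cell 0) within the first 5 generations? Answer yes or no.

00111011001
11011001111
11001110111
11110110011
11110011101
generation 5 is 11110011101, still not uniform 0

no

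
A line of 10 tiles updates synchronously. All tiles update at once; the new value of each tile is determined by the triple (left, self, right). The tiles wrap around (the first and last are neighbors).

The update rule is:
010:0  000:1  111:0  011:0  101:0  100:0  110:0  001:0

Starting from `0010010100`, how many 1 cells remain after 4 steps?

6

1000000001
0011111100
1000000001  (repeats step 1; period 2)
step 4: 0011111100
count of 1: 6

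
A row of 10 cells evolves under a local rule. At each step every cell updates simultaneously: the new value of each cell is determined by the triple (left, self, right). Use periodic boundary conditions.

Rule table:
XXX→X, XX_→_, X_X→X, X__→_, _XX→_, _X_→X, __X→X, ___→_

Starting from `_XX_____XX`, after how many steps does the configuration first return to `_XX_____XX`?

step 1: X______X__
step 2: X_____XX_X
step 3: _____X__X_
step 4: ____XX_XX_
step 5: ___X__X___
step 6: __XX_XX___
step 7: _X__X_____
step 8: XX_XX_____
step 9: __X______X
step 10: _XX_____XX

10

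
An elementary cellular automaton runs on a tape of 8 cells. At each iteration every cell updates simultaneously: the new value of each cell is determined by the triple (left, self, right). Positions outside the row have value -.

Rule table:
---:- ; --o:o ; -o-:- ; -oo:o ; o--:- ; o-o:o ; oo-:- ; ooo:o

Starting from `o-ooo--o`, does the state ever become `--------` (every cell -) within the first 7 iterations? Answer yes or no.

-ooo--o-
ooo--o--
oo--o---
o--o----
--o-----
-o------
o-------
iteration 7 is o-------, still not uniform -

no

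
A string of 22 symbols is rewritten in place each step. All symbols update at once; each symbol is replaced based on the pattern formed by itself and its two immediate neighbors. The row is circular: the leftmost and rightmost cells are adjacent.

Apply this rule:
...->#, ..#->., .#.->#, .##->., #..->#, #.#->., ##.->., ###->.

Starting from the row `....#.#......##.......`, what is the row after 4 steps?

...........##.........

###.#.######...#######
....#.......##........
###.#######...########
...........##.........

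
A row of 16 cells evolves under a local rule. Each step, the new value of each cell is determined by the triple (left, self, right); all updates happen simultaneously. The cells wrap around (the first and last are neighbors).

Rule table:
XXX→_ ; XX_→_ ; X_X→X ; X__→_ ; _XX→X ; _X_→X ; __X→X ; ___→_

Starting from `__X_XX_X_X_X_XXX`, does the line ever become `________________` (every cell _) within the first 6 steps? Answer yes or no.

no

_XXXX_XXXXXXXX__
XX___XX_________
X___XX_________X
___XX_________XX
__XX_________XX_
_XX_________XX__
step 6 is _XX_________XX__, still not uniform _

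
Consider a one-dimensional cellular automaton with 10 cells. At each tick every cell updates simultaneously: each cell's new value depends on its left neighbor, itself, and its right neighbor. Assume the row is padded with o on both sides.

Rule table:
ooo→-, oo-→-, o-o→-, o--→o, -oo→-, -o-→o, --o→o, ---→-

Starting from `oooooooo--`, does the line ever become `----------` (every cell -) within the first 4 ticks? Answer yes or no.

tick 1: --------oo
tick 2: o------o--
tick 3: -o----oooo
tick 4: -oo--o----
tick 4 is -oo--o----, still not uniform -

no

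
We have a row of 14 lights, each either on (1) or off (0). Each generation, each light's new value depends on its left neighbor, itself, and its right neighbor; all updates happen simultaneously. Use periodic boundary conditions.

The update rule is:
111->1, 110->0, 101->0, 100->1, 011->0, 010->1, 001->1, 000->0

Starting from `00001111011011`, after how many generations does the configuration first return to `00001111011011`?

generation 1: 10010110000000
generation 2: 11110001000001
generation 3: 11101011100010
generation 4: 01001001010110
generation 5: 11111111010001
generation 6: 11111110011010
generation 7: 01111101100010
generation 8: 10111000010111
generation 9: 00010100110011
generation 10: 10110111001100
generation 11: 10000010110011
generation 12: 01000110001101
generation 13: 01101001010001
generation 14: 00001111011011

14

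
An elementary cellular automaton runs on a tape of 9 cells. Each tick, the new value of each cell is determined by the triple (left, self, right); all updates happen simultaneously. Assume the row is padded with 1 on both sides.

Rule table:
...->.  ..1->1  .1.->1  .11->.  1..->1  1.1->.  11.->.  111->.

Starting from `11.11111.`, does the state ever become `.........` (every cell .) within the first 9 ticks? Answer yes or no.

.........
all cells are . at tick 1

yes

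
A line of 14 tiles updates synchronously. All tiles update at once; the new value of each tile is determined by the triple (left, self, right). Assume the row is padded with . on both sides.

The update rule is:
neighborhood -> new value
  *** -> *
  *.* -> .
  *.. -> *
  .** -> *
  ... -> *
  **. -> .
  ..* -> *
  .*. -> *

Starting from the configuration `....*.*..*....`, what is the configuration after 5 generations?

*.********.***

generation 1: *****.********
generation 2: ****..*******.
generation 3: ***.********.*
generation 4: **..*******..*
generation 5: *.********.***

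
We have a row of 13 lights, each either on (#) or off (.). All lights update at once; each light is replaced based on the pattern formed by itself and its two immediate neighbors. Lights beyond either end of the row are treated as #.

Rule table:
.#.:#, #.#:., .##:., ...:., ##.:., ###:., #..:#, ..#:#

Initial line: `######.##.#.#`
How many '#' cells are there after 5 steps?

..........#..
#........####
.#......#....
.##....###..#
...#..#...##.
count of #: 4

4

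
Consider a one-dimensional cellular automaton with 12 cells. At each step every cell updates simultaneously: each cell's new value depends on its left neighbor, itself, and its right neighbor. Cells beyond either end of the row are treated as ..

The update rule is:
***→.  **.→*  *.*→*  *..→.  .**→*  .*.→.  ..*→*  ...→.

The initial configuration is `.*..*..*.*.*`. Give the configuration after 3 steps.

.*..*.*.*...

step 1: *..*..*.*.*.
step 2: ..*..*.*.*..
step 3: .*..*.*.*...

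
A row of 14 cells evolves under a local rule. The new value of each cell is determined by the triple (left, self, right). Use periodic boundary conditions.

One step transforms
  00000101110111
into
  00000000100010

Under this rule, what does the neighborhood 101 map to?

0

At position 6 the neighborhood is 101; the next row has 0 there.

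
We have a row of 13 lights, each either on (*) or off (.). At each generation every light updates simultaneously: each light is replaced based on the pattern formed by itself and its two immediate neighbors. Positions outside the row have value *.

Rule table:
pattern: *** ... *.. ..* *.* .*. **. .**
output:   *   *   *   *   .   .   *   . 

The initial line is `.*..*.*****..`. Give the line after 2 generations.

**.****.*****

generation 1: ..**...******
generation 2: **.****.*****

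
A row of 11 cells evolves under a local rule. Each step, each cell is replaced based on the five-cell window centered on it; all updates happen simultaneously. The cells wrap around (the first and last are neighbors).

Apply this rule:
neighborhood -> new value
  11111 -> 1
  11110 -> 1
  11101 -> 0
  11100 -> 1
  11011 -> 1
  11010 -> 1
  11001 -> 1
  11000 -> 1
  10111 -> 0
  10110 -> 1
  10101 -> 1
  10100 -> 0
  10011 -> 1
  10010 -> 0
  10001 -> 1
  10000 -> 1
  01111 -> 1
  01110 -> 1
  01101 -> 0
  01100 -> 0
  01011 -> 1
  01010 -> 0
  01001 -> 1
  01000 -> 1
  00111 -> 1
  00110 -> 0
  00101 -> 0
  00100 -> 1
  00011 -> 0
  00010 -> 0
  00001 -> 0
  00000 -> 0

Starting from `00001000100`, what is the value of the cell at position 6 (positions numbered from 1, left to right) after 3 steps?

00001110111
11001101011
11110011101
position 6 holds 0

0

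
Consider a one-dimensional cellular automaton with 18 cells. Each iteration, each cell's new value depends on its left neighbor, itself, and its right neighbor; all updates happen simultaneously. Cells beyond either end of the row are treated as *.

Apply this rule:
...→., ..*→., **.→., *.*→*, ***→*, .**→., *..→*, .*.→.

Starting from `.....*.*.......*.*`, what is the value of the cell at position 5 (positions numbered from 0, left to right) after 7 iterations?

*.....*.*.......*.
.*.....*.*.......*
*.*.....*.*.......
.*.*.....*.*......
*.*.*.....*.*.....
.*.*.*.....*.*....
*.*.*.*.....*.*...
position 5 holds .

.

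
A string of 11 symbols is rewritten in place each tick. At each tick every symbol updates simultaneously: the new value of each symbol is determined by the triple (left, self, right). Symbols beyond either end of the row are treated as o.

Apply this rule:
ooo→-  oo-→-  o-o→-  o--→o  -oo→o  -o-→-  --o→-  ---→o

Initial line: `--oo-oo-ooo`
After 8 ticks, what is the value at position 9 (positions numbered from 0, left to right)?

o

tick 1: o-o--o--o--
tick 2: ---o--o--o-
tick 3: oo--o--o---
tick 4: --o--o--oo-
tick 5: o--o--o-o--
tick 6: -o--o----o-
tick 7: --o--ooo---
tick 8: o--o-o--oo-
position 9 holds o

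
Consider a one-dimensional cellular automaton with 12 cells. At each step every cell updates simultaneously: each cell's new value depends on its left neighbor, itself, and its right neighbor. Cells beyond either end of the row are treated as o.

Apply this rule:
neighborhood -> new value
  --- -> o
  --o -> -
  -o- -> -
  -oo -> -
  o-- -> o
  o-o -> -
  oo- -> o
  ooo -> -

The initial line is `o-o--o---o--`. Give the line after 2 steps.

oo--o--oo---

o--o--oo--o-
oo--o--oo---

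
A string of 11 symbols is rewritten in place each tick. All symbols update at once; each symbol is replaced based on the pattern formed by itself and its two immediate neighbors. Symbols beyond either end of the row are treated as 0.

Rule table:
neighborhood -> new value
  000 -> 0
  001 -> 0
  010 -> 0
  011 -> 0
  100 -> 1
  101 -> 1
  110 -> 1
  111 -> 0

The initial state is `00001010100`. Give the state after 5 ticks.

00000000010

tick 1: 00000101010
tick 2: 00000010101
tick 3: 00000001010
tick 4: 00000000101
tick 5: 00000000010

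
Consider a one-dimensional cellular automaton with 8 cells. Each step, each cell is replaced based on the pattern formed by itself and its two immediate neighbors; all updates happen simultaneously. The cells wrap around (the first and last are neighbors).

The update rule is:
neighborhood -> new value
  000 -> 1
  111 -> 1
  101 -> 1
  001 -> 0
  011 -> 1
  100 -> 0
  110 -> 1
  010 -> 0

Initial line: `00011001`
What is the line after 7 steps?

step 1: 01011000
step 2: 00111011
step 3: 00111111
step 4: 00111111  (fixed point — unchanged through step 7)

00111111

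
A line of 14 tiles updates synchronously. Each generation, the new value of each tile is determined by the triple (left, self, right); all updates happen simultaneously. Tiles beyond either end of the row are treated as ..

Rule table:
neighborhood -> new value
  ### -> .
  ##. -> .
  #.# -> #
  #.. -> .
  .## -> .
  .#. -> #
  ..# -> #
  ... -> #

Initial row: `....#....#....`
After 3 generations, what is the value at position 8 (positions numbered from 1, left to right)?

#

#####.####.###
.....#....#...
######.####.##
position 8 holds #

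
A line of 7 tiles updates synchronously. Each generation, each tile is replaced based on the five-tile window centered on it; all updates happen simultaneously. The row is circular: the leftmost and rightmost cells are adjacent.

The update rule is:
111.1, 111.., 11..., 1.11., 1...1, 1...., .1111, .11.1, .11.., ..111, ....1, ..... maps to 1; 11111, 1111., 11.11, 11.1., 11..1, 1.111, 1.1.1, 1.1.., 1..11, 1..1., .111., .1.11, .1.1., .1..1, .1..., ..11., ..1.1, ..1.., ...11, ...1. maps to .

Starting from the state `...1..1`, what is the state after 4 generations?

.1.11..

.1.....
...1111
11.11.1
.1.11..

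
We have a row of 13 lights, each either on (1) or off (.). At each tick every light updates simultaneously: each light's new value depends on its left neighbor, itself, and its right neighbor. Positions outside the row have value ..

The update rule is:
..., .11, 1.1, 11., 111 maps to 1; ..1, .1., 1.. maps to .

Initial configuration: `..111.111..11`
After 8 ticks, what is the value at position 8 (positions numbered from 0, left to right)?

1

1.1111111..11
.11111111..11
.11111111..11  (fixed point — unchanged through tick 8)
position 8 holds 1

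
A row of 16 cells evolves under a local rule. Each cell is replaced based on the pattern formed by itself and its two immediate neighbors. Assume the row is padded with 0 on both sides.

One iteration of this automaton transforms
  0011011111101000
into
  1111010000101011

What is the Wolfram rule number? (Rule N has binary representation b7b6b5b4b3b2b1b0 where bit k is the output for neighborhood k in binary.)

79

position 6: 111 → 0  (bit 7 = 0)
position 3: 110 → 1  (bit 6 = 1)
position 4: 101 → 0  (bit 5 = 0)
position 13: 100 → 0  (bit 4 = 0)
position 2: 011 → 1  (bit 3 = 1)
position 12: 010 → 1  (bit 2 = 1)
position 1: 001 → 1  (bit 1 = 1)
position 0: 000 → 1  (bit 0 = 1)
bits b7..b0 = 01001111 = 79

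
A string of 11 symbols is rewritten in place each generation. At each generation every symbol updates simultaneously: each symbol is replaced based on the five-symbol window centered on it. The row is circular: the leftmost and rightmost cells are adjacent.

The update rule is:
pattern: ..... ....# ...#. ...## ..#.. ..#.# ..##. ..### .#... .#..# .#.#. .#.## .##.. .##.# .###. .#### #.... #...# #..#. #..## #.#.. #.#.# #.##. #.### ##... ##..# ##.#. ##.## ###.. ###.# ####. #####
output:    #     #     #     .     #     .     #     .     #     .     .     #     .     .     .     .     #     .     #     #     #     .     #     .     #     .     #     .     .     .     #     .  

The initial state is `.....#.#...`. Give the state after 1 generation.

#####..####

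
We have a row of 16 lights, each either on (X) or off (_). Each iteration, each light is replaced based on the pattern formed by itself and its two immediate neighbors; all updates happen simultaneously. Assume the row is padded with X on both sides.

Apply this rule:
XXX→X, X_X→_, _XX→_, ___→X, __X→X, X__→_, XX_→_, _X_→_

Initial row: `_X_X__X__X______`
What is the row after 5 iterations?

_____X__X__XXXXX
_XXXX__X__X_XXXX
__XX__X__X___XXX
_X___X__X__XX_XX
___XX__X__X____X

___XX__X__X____X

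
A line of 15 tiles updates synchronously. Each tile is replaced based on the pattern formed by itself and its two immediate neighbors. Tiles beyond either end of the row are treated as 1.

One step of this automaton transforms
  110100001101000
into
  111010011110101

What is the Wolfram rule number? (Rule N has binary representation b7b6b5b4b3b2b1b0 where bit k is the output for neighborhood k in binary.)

250

position 0: 111 → 1  (bit 7 = 1)
position 1: 110 → 1  (bit 6 = 1)
position 2: 101 → 1  (bit 5 = 1)
position 4: 100 → 1  (bit 4 = 1)
position 8: 011 → 1  (bit 3 = 1)
position 3: 010 → 0  (bit 2 = 0)
position 7: 001 → 1  (bit 1 = 1)
position 5: 000 → 0  (bit 0 = 0)
bits b7..b0 = 11111010 = 250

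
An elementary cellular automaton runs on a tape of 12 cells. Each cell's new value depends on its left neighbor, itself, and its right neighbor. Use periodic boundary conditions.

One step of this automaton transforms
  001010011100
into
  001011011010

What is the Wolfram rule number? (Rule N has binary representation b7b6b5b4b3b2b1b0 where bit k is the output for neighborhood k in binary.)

156

position 8: 111 → 1  (bit 7 = 1)
position 9: 110 → 0  (bit 6 = 0)
position 3: 101 → 0  (bit 5 = 0)
position 5: 100 → 1  (bit 4 = 1)
position 7: 011 → 1  (bit 3 = 1)
position 2: 010 → 1  (bit 2 = 1)
position 1: 001 → 0  (bit 1 = 0)
position 0: 000 → 0  (bit 0 = 0)
bits b7..b0 = 10011100 = 156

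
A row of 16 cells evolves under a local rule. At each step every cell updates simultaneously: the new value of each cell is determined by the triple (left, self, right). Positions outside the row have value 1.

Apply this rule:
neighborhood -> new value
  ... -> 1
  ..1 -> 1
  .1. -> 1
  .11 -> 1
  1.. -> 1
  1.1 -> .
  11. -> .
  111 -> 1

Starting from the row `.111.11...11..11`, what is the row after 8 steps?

.1.1.11111111111

.11..1.1111.1111
.1.111.111..1111
.1.11..11.111111
.1.1.111..111111
.1.1.11.11111111
.1.1.1..11111111
.1.1.11111111111
.1.1.11111111111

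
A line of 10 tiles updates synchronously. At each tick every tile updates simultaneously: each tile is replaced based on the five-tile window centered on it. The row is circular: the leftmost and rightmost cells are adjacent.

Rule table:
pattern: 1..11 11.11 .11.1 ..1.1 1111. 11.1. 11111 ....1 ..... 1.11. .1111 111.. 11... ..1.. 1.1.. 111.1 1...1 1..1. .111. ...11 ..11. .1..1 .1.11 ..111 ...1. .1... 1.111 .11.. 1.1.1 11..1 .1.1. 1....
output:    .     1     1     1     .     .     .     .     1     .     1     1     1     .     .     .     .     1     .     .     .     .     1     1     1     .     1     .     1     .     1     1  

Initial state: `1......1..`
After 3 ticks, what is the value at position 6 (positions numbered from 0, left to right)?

.

..111.1..1
..1.....1.
.1..11.1..
position 6 holds .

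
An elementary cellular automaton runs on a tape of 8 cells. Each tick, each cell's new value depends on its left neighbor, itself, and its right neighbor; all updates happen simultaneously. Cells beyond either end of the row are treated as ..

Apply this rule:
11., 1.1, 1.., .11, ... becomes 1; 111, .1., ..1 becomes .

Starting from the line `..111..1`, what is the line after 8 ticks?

tick 1: 1.1.11..
tick 2: .1.11111
tick 3: ..11...1
tick 4: 1.1111..
tick 5: .11..111
tick 6: .111.1.1
tick 7: .1.11.1.
tick 8: ..1111.1

..1111.1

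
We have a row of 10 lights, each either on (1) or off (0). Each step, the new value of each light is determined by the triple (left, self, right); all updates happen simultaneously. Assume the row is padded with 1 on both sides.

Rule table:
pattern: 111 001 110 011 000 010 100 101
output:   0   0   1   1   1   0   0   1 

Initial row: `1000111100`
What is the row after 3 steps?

0110011110

1010100100
1101000000
0110011110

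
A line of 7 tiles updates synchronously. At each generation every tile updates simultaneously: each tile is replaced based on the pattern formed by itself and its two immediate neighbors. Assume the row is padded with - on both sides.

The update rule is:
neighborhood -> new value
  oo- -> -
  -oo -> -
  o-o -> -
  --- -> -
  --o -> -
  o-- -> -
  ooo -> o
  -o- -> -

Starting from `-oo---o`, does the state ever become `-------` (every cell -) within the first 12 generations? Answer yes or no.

yes

-------
all cells are - at generation 1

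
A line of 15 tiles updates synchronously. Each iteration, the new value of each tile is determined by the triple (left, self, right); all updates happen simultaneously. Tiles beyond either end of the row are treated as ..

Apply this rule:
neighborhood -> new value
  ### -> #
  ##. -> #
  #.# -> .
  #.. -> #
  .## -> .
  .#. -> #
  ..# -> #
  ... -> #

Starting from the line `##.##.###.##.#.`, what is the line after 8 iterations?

#.###.#######.#

.#..#..##..#.##
#######.####..#
.######..######
#.#######.#####
#..######..####
###.#######.###
.##..######..##
#.###.#######.#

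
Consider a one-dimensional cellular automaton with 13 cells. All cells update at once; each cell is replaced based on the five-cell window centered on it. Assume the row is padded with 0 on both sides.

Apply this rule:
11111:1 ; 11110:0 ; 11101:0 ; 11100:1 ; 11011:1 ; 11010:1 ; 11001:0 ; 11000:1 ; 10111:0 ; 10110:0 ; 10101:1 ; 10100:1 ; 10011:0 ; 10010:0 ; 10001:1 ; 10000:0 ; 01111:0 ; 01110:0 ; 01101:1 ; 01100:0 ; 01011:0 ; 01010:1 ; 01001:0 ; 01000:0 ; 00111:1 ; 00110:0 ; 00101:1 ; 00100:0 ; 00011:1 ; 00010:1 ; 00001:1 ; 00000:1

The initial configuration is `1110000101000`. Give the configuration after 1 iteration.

1011011111001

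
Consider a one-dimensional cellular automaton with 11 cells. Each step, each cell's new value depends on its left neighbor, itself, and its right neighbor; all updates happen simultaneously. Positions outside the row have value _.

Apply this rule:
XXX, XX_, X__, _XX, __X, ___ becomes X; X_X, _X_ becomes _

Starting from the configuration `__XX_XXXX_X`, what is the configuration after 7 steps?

step 1: XXXX_XXXX__
step 2: XXXX_XXXXXX
step 3: XXXX_XXXXXX  (fixed point — unchanged through step 7)

XXXX_XXXXXX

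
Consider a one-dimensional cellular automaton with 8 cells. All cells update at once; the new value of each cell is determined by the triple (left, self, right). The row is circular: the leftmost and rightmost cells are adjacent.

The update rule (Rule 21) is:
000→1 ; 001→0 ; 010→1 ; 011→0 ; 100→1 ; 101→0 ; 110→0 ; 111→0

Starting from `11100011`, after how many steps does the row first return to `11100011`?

00011000
11000111
00110000
10001111
01100000
00011111
11000000
00111110
10000001
01111100
00000011
11111000
00000110
11110001
00001100
11100011

16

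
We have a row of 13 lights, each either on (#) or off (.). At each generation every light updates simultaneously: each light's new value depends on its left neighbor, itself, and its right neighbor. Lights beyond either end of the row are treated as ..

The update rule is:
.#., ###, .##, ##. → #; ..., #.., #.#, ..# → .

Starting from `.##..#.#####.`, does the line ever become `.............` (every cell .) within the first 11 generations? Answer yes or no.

no

.##..#.#####.  (fixed point — unchanged through generation 11)
generation 11 is .##..#.#####., still not uniform .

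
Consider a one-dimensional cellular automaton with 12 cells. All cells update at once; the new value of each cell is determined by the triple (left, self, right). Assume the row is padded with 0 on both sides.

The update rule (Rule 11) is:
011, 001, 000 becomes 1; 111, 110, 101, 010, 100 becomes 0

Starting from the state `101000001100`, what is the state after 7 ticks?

tick 1: 000011111001
tick 2: 111110000010
tick 3: 100000111100
tick 4: 001111100001
tick 5: 111000001110
tick 6: 100011111000
tick 7: 001110000011

001110000011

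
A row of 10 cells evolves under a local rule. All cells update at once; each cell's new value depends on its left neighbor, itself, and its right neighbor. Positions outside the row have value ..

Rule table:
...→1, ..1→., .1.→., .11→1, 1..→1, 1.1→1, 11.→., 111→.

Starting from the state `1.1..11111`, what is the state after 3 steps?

step 1: .1.1.1....
step 2: ..1.1.1111
step 3: 1..1.11...

1..1.11...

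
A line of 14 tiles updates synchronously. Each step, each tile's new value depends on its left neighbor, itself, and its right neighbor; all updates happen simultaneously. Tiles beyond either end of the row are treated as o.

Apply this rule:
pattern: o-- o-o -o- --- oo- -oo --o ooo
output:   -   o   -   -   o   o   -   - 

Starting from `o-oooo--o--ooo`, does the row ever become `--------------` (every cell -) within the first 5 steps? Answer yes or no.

yes

ooo--o-----o--
--o-----------
--------------
all cells are - at step 3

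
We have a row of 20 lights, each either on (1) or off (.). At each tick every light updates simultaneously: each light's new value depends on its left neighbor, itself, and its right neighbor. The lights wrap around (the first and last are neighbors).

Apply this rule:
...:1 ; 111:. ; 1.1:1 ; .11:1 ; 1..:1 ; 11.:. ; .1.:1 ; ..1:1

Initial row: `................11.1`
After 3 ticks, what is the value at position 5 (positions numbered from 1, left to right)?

1

11111111111111111.11
.................11.
111111111111111111.1
position 5 holds 1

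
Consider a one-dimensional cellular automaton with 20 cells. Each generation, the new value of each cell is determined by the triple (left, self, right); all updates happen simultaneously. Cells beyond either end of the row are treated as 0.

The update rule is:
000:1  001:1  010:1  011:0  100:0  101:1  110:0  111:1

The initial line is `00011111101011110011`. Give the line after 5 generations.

10100111011011011101

generation 1: 11101111011101100100
generation 2: 01010110101010001101
generation 3: 11111001111110110011
generation 4: 01110010111101000100
generation 5: 10100111011011011101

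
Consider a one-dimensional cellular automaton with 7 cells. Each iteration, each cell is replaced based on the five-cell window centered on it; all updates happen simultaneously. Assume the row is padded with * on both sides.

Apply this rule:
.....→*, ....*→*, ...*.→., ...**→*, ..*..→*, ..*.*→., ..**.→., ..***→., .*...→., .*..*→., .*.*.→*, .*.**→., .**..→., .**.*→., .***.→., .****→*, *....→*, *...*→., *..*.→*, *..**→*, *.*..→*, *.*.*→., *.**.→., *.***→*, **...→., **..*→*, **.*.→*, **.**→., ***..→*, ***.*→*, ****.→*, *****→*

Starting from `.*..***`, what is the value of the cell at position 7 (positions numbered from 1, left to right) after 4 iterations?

iteration 1: **.*.**
iteration 2: ***..**
iteration 3: *****.*
iteration 4: *****.*
position 7 holds *

*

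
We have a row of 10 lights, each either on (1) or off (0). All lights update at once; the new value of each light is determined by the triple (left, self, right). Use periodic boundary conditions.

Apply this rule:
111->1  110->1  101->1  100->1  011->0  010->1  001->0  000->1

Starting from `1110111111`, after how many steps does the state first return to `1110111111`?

1111011111
1111101111
1111110111
1111111011
1111111101
1111111110
0111111111
1011111111
1101111111
1110111111

10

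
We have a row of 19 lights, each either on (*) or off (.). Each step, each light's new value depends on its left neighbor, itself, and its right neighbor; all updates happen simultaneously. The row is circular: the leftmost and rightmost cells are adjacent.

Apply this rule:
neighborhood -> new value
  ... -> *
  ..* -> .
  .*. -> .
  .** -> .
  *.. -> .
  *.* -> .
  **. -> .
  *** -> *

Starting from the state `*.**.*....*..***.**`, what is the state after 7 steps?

step 1: .......**.....*...*
step 2: .*****....***...*..
step 3: ..***..**..*..*...*
step 4: ...*............*..
step 5: **...**********...*
step 6: *..*..********..*..
step 7: .......******......

.......******......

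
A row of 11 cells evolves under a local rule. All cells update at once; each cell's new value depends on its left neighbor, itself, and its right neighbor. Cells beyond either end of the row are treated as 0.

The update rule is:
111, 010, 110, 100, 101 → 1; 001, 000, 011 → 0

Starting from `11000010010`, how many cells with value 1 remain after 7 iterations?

iteration 1: 01100011011
iteration 2: 00110001101
iteration 3: 00011000111
iteration 4: 00001100011
iteration 5: 00000110001
iteration 6: 00000011001
iteration 7: 00000001101
count of 1: 3

3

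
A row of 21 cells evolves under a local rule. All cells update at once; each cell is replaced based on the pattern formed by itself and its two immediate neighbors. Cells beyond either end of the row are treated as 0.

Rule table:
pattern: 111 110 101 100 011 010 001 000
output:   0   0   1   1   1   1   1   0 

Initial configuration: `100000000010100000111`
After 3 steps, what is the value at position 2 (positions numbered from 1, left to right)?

1

110000000111110001100
101000001100001011010
111100011010011110111
position 2 holds 1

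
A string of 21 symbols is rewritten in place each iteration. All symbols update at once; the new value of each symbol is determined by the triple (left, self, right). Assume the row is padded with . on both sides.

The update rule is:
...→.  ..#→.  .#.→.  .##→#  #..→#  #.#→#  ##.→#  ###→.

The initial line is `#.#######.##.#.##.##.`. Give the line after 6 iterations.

...#.###....#.#.###..

.##.....#####.#######
.###....#...###.....#
.#.##....#..#.##.....
..####....#..####....
..#..##....#.#..##...
...#.###....#.#.###..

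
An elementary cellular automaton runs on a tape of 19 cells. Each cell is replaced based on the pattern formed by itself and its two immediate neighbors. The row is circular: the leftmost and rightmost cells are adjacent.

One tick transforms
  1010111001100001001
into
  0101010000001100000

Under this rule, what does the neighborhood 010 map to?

0

At position 2 the neighborhood is 010; the next row has 0 there.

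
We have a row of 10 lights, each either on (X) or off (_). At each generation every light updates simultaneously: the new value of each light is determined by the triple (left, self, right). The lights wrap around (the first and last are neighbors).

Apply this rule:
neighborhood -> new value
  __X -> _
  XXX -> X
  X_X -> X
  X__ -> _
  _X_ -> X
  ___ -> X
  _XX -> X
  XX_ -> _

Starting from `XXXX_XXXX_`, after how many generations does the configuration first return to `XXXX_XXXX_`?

XXX_XXXX_X
XX_XXXX_XX
X_XXXX_XXX
_XXXX_XXXX
XXXX_XXXX_

5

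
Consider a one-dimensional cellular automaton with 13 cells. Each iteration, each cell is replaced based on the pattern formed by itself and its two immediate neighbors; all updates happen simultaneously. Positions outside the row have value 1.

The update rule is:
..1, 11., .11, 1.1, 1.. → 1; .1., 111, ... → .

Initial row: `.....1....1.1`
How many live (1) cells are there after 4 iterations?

6

1...1.1..1.11
11.1.1.11.11.
.11.1.1111111
1111.11......
count of 1: 6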